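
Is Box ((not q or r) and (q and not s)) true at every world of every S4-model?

Invalid (countermodel exists)

Tableau for the negation not Box ((not q or r) and (q and not s)):
1. not Box ((not q or r) and (q and not s)), w0
2. not ((not q or r) and (q and not s)), w1
3. not (q and not s), w1
4. s, w1
Accessibility: w0Rw0, w0Rw1, w1Rw1
The negation has an open branch (countermodel exists).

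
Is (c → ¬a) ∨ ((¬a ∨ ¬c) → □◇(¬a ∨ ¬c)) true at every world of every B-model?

Tableau for the negation ¬((c → ¬a) ∨ ((¬a ∨ ¬c) → □◇(¬a ∨ ¬c))):
1. ¬((c → ¬a) ∨ ((¬a ∨ ¬c) → □◇(¬a ∨ ¬c))), 0
2. ¬(c → ¬a), 0
3. ¬((¬a ∨ ¬c) → □◇(¬a ∨ ¬c)), 0
4. c, 0
5. a, 0
6. ¬a ∨ ¬c, 0
7. ¬□◇(¬a ∨ ¬c), 0
8. ¬c, 0
Accessibility: 0R0
Branch closes: c and ¬c both at 0.
Every branch of the negation's tableau closes; the branch above is one of them.

Yes, valid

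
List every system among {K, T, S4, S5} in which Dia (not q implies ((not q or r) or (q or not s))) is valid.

T, S4, S5

T-tableau for the negation not Dia (not q implies ((not q or r) or (q or not s))):
1. not Dia (not q implies ((not q or r) or (q or not s))), w0
2. not (not q implies ((not q or r) or (q or not s))), w0
3. not q, w0
4. not ((not q or r) or (q or not s)), w0
5. not (not q or r), w0
6. not (q or not s), w0
7. q, w0
8. not r, w0
Accessibility: w0Rw0
Branch closes: q and not q both at w0.
Every branch closes (one shown): valid in T, hence also in S4, S5 (every theorem of T is a theorem of S4 and S5).
K-tableau for the negation not Dia (not q implies ((not q or r) or (q or not s))):
1. not Dia (not q implies ((not q or r) or (q or not s))), w0
Complete open branch: countermodel on a K-frame, so not valid in K.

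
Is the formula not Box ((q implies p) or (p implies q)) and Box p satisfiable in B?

Unsatisfiable

1. not Box ((q implies p) or (p implies q)) and Box p, 0
2. not Box ((q implies p) or (p implies q)), 0   [and-rule on 1]
3. Box p, 0   [and-rule on 1]
4. p, 0   [Box-rule on 3 via 0R0]
5. not ((q implies p) or (p implies q)), 1   [neg-Box-rule on 2: fresh world 1, 0R1]
6. not (q implies p), 1   [neg-or-rule on 5]
7. not (p implies q), 1   [neg-or-rule on 5]
8. q, 1   [neg-implies-rule on 6]
9. not p, 1   [neg-implies-rule on 6]
10. p, 1   [neg-implies-rule on 7]
11. not q, 1   [neg-implies-rule on 7]
Accessibility: 0R0, 0R1, 1R0, 1R1
Branch closes: p and not p both at 1.
Every branch closes; the branch above is one of them.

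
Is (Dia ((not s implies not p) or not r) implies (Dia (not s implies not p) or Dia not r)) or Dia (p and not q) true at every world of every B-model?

Yes, valid

Tableau for the negation not ((Dia ((not s implies not p) or not r) implies (Dia (not s implies not p) or Dia not r)) or Dia (p and not q)):
1. not ((Dia ((not s implies not p) or not r) implies (Dia (not s implies not p) or Dia not r)) or Dia (p and not q)), w0
2. not (Dia ((not s implies not p) or not r) implies (Dia (not s implies not p) or Dia not r)), w0
3. not Dia (p and not q), w0
4. Dia ((not s implies not p) or not r), w0
5. not (Dia (not s implies not p) or Dia not r), w0
6. not Dia (not s implies not p), w0
7. not Dia not r, w0
8. not (p and not q), w0
9. not (not s implies not p), w0
10. not s, w0
11. p, w0
12. r, w0
13. q, w0
14. (not s implies not p) or not r, w1
15. not (p and not q), w1
16. not (not s implies not p), w1
17. not s, w1
18. p, w1
19. r, w1
20. not s implies not p, w1
21. q, w1
22. not p, w1
Accessibility: w0Rw0, w0Rw1, w1Rw0, w1Rw1
Branch closes: p and not p both at w1.
All branches of the negation close; one closing branch shown above.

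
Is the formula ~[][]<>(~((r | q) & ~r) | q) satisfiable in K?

Satisfiable

1. ~[][]<>(~((r | q) & ~r) | q), 0
2. ~[]<>(~((r | q) & ~r) | q), 1   [~[]-rule on 1: fresh world 1, 0R1]
3. ~<>(~((r | q) & ~r) | q), 2   [~[]-rule on 2: fresh world 2, 1R2]
Accessibility: 0R1, 1R2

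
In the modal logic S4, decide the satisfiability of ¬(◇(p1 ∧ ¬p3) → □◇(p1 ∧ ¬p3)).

1. ¬(◇(p1 ∧ ¬p3) → □◇(p1 ∧ ¬p3)), 0
2. ◇(p1 ∧ ¬p3), 0   [¬→-rule on 1]
3. ¬□◇(p1 ∧ ¬p3), 0   [¬→-rule on 1]
4. p1 ∧ ¬p3, 1   [◇-rule on 2: fresh world 1, 0R1]
5. p1, 1   [∧-rule on 4]
6. ¬p3, 1   [∧-rule on 4]
7. ¬◇(p1 ∧ ¬p3), 2   [¬□-rule on 3: fresh world 2, 0R2]
8. ¬(p1 ∧ ¬p3), 2   [¬◇-rule on 7 via 2R2]
9. p3, 2   [¬∧-rule on 8 (branches; this branch)]
Accessibility: 0R0, 0R1, 0R2, 1R1, 2R2

Yes, satisfiable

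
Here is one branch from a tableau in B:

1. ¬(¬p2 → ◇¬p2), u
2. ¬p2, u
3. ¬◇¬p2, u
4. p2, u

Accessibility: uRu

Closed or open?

Closed

Both p2 and ¬p2 appear at u.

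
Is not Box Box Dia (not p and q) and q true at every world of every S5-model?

No, not valid

Tableau for the negation not (not Box Box Dia (not p and q) and q):
1. not (not Box Box Dia (not p and q) and q), u
2. not q, u   [neg-and-rule on 1 (branches; this branch)]
Accessibility: uRu
The negation has an open branch (countermodel exists).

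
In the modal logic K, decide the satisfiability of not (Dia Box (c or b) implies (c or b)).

Satisfiable (open branch found)

1. not (Dia Box (c or b) implies (c or b)), 0
2. Dia Box (c or b), 0
3. not (c or b), 0
4. not c, 0
5. not b, 0
6. Box (c or b), 1
Accessibility: 0R1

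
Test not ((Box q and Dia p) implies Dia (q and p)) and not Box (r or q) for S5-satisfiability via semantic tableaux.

Unsatisfiable (every branch closes)

1. not ((Box q and Dia p) implies Dia (q and p)) and not Box (r or q), u
2. not ((Box q and Dia p) implies Dia (q and p)), u
3. not Box (r or q), u
4. Box q and Dia p, u
5. not Dia (q and p), u
6. Box q, u
7. Dia p, u
8. not (q and p), u
9. q, u
10. not p, u
11. not (r or q), v
12. not r, v
13. not q, v
14. not (q and p), v
15. q, v
Accessibility: uRu, uRv, vRu, vRv
Branch closes: q and not q both at v.
(One branch shown.) All branches close.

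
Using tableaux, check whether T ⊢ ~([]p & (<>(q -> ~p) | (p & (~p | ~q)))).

Tableau for the negation []p & (<>(q -> ~p) | (p & (~p | ~q))):
1. []p & (<>(q -> ~p) | (p & (~p | ~q))), u
2. []p, u
3. <>(q -> ~p) | (p & (~p | ~q)), u
4. p, u
5. p & (~p | ~q), u
6. ~p | ~q, u
7. ~q, u
Accessibility: uRu
The negation has an open branch (countermodel exists).

No, not valid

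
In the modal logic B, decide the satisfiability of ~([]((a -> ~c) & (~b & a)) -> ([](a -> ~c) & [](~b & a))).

1. ~([]((a -> ~c) & (~b & a)) -> ([](a -> ~c) & [](~b & a))), 0
2. []((a -> ~c) & (~b & a)), 0
3. ~([](a -> ~c) & [](~b & a)), 0
4. (a -> ~c) & (~b & a), 0
5. a -> ~c, 0
6. ~b & a, 0
7. ~b, 0
8. a, 0
9. ~[](a -> ~c), 0
10. ~c, 0
11. ~(a -> ~c), 1
12. a, 1
13. c, 1
14. (a -> ~c) & (~b & a), 1
15. a -> ~c, 1
16. ~b & a, 1
17. ~b, 1
18. ~c, 1
Accessibility: 0R0, 0R1, 1R0, 1R1
Branch closes: c and ~c both at 1.
All branches of the tableau close; one closing branch shown above.

Unsatisfiable (every branch closes)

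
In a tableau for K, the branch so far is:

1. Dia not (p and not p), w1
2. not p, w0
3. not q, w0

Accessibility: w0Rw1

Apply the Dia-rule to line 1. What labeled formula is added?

a fresh world w2 with w1Rw2, and not (p and not p) at w2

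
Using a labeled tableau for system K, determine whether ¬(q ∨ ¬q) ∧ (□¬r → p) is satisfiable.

Unsatisfiable

1. ¬(q ∨ ¬q) ∧ (□¬r → p), u
2. ¬(q ∨ ¬q), u
3. □¬r → p, u
4. ¬q, u
5. q, u
Branch closes: q and ¬q both at u.
(One branch shown.) All branches close.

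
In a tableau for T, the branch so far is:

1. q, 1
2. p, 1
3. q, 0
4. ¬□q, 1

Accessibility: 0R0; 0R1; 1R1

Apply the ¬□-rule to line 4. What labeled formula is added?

a fresh world 2 with 1R2, and ¬q at 2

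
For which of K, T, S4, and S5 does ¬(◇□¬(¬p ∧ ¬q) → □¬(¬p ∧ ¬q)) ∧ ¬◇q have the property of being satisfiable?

S4-tableau for the formula:
1. ¬(◇□¬(¬p ∧ ¬q) → □¬(¬p ∧ ¬q)) ∧ ¬◇q, w0
2. ¬(◇□¬(¬p ∧ ¬q) → □¬(¬p ∧ ¬q)), w0
3. ¬◇q, w0
4. ◇□¬(¬p ∧ ¬q), w0
5. ¬□¬(¬p ∧ ¬q), w0
6. ¬q, w0
7. □¬(¬p ∧ ¬q), w1
8. ¬q, w1
9. ¬(¬p ∧ ¬q), w1
10. p, w1
11. ¬p ∧ ¬q, w2
12. ¬p, w2
13. ¬q, w2
Accessibility: w0Rw0, w0Rw1, w0Rw2, w1Rw1, w2Rw2
Complete open branch: satisfiable in S4, hence also in K, T (this S4-model is also a K-model and a T-model).
S5-tableau for the formula:
1. ¬(◇□¬(¬p ∧ ¬q) → □¬(¬p ∧ ¬q)) ∧ ¬◇q, w0
2. ¬(◇□¬(¬p ∧ ¬q) → □¬(¬p ∧ ¬q)), w0
3. ¬◇q, w0
4. ◇□¬(¬p ∧ ¬q), w0
5. ¬□¬(¬p ∧ ¬q), w0
6. ¬q, w0
7. □¬(¬p ∧ ¬q), w1
8. ¬q, w1
9. ¬(¬p ∧ ¬q), w0
10. ¬(¬p ∧ ¬q), w1
11. p, w0
12. p, w1
13. ¬p ∧ ¬q, w2
14. ¬p, w2
15. ¬q, w2
16. ¬(¬p ∧ ¬q), w2
17. q, w2
Accessibility: w0Rw0, w0Rw1, w0Rw2, w1Rw0, w1Rw1, w1Rw2, w2Rw0, w2Rw1, w2Rw2
Branch closes: q and ¬q both at w2.
Every branch closes (one shown): unsatisfiable in S5.

K, T, S4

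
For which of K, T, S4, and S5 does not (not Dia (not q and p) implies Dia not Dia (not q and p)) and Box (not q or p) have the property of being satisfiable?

K

K-tableau for the formula:
1. not (not Dia (not q and p) implies Dia not Dia (not q and p)) and Box (not q or p), w0
2. not (not Dia (not q and p) implies Dia not Dia (not q and p)), w0
3. Box (not q or p), w0
4. not Dia (not q and p), w0
5. not Dia not Dia (not q and p), w0
Complete open branch: satisfiable in K.
T-tableau for the formula:
1. not (not Dia (not q and p) implies Dia not Dia (not q and p)) and Box (not q or p), w0
2. not (not Dia (not q and p) implies Dia not Dia (not q and p)), w0
3. Box (not q or p), w0
4. not Dia (not q and p), w0
5. not Dia not Dia (not q and p), w0
6. not q or p, w0
7. not (not q and p), w0
8. Dia (not q and p), w0
9. p, w0
10. q, w0
11. not q and p, w1
12. not q, w1
13. p, w1
14. not q or p, w1
15. not (not q and p), w1
16. Dia (not q and p), w1
17. not p, w1
Accessibility: w0Rw0, w0Rw1, w1Rw1
Branch closes: p and not p both at w1.
Every branch closes (one shown): unsatisfiable in T, hence also in S4, S5 (every S4/S5-frame is a T-frame).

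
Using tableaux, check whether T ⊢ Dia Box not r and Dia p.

Invalid (countermodel exists)

Tableau for the negation not (Dia Box not r and Dia p):
1. not (Dia Box not r and Dia p), u
2. not Dia p, u   [neg-and-rule on 1 (branches; this branch)]
3. not p, u   [neg-Dia-rule on 2 via uRu]
Accessibility: uRu
The negation has an open branch (countermodel exists).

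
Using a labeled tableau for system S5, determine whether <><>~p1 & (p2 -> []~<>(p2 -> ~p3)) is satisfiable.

Yes, satisfiable

1. <><>~p1 & (p2 -> []~<>(p2 -> ~p3)), u
2. <><>~p1, u
3. p2 -> []~<>(p2 -> ~p3), u
4. []~<>(p2 -> ~p3), u
5. ~<>(p2 -> ~p3), u
6. ~(p2 -> ~p3), u
7. p2, u
8. p3, u
9. <>~p1, v
10. ~<>(p2 -> ~p3), v
11. ~(p2 -> ~p3), v
12. p2, v
13. p3, v
14. ~p1, w
15. ~<>(p2 -> ~p3), w
16. ~(p2 -> ~p3), w
17. p2, w
18. p3, w
Accessibility: uRu, uRv, uRw, vRu, vRv, vRw, wRu, wRv, wRw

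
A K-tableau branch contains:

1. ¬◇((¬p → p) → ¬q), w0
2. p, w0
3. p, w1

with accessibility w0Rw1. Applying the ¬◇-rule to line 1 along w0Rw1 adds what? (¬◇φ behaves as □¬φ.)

¬((¬p → p) → ¬q), w1

¬◇φ behaves as □¬φ: propagate the negated body to each accessible world.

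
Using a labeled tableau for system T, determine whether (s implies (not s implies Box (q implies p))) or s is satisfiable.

1. (s implies (not s implies Box (q implies p))) or s, w0
2. s, w0
Accessibility: w0Rw0

Satisfiable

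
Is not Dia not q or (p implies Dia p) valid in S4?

Tableau for the negation not (not Dia not q or (p implies Dia p)):
1. not (not Dia not q or (p implies Dia p)), 0
2. Dia not q, 0
3. not (p implies Dia p), 0
4. p, 0
5. not Dia p, 0
6. not p, 0
Accessibility: 0R0
Branch closes: p and not p both at 0.
All branches of the negation close; one closing branch shown above.

Valid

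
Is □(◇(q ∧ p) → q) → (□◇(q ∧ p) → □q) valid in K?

Tableau for the negation ¬(□(◇(q ∧ p) → q) → (□◇(q ∧ p) → □q)):
1. ¬(□(◇(q ∧ p) → q) → (□◇(q ∧ p) → □q)), w0
2. □(◇(q ∧ p) → q), w0
3. ¬(□◇(q ∧ p) → □q), w0
4. □◇(q ∧ p), w0
5. ¬□q, w0
6. ¬q, w1
7. ◇(q ∧ p) → q, w1
8. ◇(q ∧ p), w1
9. ¬◇(q ∧ p), w1
10. q ∧ p, w2
11. q, w2
12. p, w2
13. ¬(q ∧ p), w2
14. ¬p, w2
Accessibility: w0Rw1, w1Rw2
Branch closes: p and ¬p both at w2.
All branches of the negation close; one closing branch shown above.

Yes, valid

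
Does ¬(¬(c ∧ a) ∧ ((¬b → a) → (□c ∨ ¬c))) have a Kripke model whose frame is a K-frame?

Satisfiable (open branch found)

1. ¬(¬(c ∧ a) ∧ ((¬b → a) → (□c ∨ ¬c))), u
2. ¬((¬b → a) → (□c ∨ ¬c)), u   [¬∧-rule on 1 (branches; this branch)]
3. ¬b → a, u   [¬→-rule on 2]
4. ¬(□c ∨ ¬c), u   [¬→-rule on 2]
5. ¬□c, u   [¬∨-rule on 4]
6. c, u   [¬∨-rule on 4]
7. a, u   [→-rule on 3 (branches; this branch)]
8. ¬c, v   [¬□-rule on 5: fresh world v, uRv]
Accessibility: uRv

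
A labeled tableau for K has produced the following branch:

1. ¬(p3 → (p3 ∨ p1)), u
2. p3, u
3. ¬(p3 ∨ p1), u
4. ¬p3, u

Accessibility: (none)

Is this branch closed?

Yes, closed

Both p3 and ¬p3 appear at u.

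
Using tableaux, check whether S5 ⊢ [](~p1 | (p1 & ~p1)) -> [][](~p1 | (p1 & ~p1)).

Yes, valid

Tableau for the negation ~([](~p1 | (p1 & ~p1)) -> [][](~p1 | (p1 & ~p1))):
1. ~([](~p1 | (p1 & ~p1)) -> [][](~p1 | (p1 & ~p1))), u
2. [](~p1 | (p1 & ~p1)), u   [~->-rule on 1]
3. ~[][](~p1 | (p1 & ~p1)), u   [~->-rule on 1]
4. ~p1 | (p1 & ~p1), u   [[]-rule on 2 via uRu]
5. ~p1, u   [|-rule on 4 (branches; this branch)]
6. ~[](~p1 | (p1 & ~p1)), v   [~[]-rule on 3: fresh world v, uRv]
7. ~p1 | (p1 & ~p1), v   [[]-rule on 2 via uRv]
8. ~p1, v   [|-rule on 7 (branches; this branch)]
9. ~(~p1 | (p1 & ~p1)), w   [~[]-rule on 6: fresh world w, vRw]
10. p1, w   [~|-rule on 9]
11. ~(p1 & ~p1), w   [~|-rule on 9]
12. ~p1 | (p1 & ~p1), w   [[]-rule on 2 via uRw]
13. p1 & ~p1, w   [|-rule on 12 (branches; this branch)]
14. ~p1, w   [&-rule on 13]
Accessibility: uRu, uRv, uRw, vRu, vRv, vRw, wRu, wRv, wRw
Branch closes: p1 and ~p1 both at w.
All branches of the negation close; one closing branch shown above.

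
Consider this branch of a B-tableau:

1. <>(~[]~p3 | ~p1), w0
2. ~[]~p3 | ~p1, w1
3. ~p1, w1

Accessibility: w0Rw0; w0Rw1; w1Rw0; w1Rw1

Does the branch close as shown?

Open

No world carries both an atom and its negation.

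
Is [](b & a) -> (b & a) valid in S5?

Valid in S5

Tableau for the negation ~([](b & a) -> (b & a)):
1. ~([](b & a) -> (b & a)), u
2. [](b & a), u   [~->-rule on 1]
3. ~(b & a), u   [~->-rule on 1]
4. b & a, u   [[]-rule on 2 via uRu]
5. b, u   [&-rule on 4]
6. a, u   [&-rule on 4]
7. ~a, u   [~&-rule on 3 (branches; this branch)]
Accessibility: uRu
Branch closes: a and ~a both at u.
All branches of the negation close; one closing branch shown above.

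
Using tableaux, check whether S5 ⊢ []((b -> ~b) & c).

Not valid

Tableau for the negation ~[]((b -> ~b) & c):
1. ~[]((b -> ~b) & c), w0
2. ~((b -> ~b) & c), w1
3. ~c, w1
Accessibility: w0Rw0, w0Rw1, w1Rw0, w1Rw1
The negation has an open branch (countermodel exists).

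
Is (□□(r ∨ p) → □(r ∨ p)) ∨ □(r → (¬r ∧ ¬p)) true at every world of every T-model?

Valid

Tableau for the negation ¬((□□(r ∨ p) → □(r ∨ p)) ∨ □(r → (¬r ∧ ¬p))):
1. ¬((□□(r ∨ p) → □(r ∨ p)) ∨ □(r → (¬r ∧ ¬p))), w0
2. ¬(□□(r ∨ p) → □(r ∨ p)), w0   [¬∨-rule on 1]
3. ¬□(r → (¬r ∧ ¬p)), w0   [¬∨-rule on 1]
4. □□(r ∨ p), w0   [¬→-rule on 2]
5. ¬□(r ∨ p), w0   [¬→-rule on 2]
6. □(r ∨ p), w0   [□-rule on 4 via w0Rw0]
7. r ∨ p, w0   [□-rule on 6 via w0Rw0]
8. p, w0   [∨-rule on 7 (branches; this branch)]
9. ¬(r → (¬r ∧ ¬p)), w1   [¬□-rule on 3: fresh world w1, w0Rw1]
10. r, w1   [¬→-rule on 9]
11. ¬(¬r ∧ ¬p), w1   [¬→-rule on 9]
12. □(r ∨ p), w1   [□-rule on 4 via w0Rw1]
13. r ∨ p, w1   [□-rule on 6 via w0Rw1]
14. p, w1   [¬∧-rule on 11 (branches; this branch)]
15. ¬(r ∨ p), w2   [¬□-rule on 5: fresh world w2, w0Rw2]
16. ¬r, w2   [¬∨-rule on 15]
17. ¬p, w2   [¬∨-rule on 15]
18. □(r ∨ p), w2   [□-rule on 4 via w0Rw2]
19. r ∨ p, w2   [□-rule on 6 via w0Rw2]
20. p, w2   [∨-rule on 19 (branches; this branch)]
Accessibility: w0Rw0, w0Rw1, w0Rw2, w1Rw1, w2Rw2
Branch closes: p and ¬p both at w2.
All branches of the negation close; one closing branch shown above.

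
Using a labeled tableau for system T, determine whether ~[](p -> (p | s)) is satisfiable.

Unsatisfiable (every branch closes)

1. ~[](p -> (p | s)), w0
2. ~(p -> (p | s)), w1
3. p, w1
4. ~(p | s), w1
5. ~p, w1
6. ~s, w1
Accessibility: w0Rw0, w0Rw1, w1Rw1
Branch closes: p and ~p both at w1.
All branches of the tableau close; one closing branch shown above.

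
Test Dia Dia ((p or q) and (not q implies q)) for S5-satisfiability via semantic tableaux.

1. Dia Dia ((p or q) and (not q implies q)), u
2. Dia ((p or q) and (not q implies q)), v   [Dia-rule on 1: fresh world v, uRv]
3. (p or q) and (not q implies q), w   [Dia-rule on 2: fresh world w, vRw]
4. p or q, w   [and-rule on 3]
5. not q implies q, w   [and-rule on 3]
6. q, w   [or-rule on 4 (branches; this branch)]
Accessibility: uRu, uRv, uRw, vRu, vRv, vRw, wRu, wRv, wRw

Satisfiable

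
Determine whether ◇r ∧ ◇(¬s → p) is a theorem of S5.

No, not valid

Tableau for the negation ¬(◇r ∧ ◇(¬s → p)):
1. ¬(◇r ∧ ◇(¬s → p)), u
2. ¬◇(¬s → p), u   [¬∧-rule on 1 (branches; this branch)]
3. ¬(¬s → p), u   [¬◇-rule on 2 via uRu]
4. ¬s, u   [¬→-rule on 3]
5. ¬p, u   [¬→-rule on 3]
Accessibility: uRu
The negation has an open branch (countermodel exists).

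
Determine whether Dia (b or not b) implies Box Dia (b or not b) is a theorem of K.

Invalid (countermodel exists)

Tableau for the negation not (Dia (b or not b) implies Box Dia (b or not b)):
1. not (Dia (b or not b) implies Box Dia (b or not b)), w0
2. Dia (b or not b), w0
3. not Box Dia (b or not b), w0
4. b or not b, w1
5. not b, w1
6. not Dia (b or not b), w2
Accessibility: w0Rw1, w0Rw2
The negation has an open branch (countermodel exists).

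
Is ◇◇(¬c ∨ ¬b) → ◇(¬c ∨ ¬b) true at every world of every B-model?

Tableau for the negation ¬(◇◇(¬c ∨ ¬b) → ◇(¬c ∨ ¬b)):
1. ¬(◇◇(¬c ∨ ¬b) → ◇(¬c ∨ ¬b)), 0
2. ◇◇(¬c ∨ ¬b), 0   [¬→-rule on 1]
3. ¬◇(¬c ∨ ¬b), 0   [¬→-rule on 1]
4. ¬(¬c ∨ ¬b), 0   [¬◇-rule on 3 via 0R0]
5. c, 0   [¬∨-rule on 4]
6. b, 0   [¬∨-rule on 4]
7. ◇(¬c ∨ ¬b), 1   [◇-rule on 2: fresh world 1, 0R1]
8. ¬(¬c ∨ ¬b), 1   [¬◇-rule on 3 via 0R1]
9. c, 1   [¬∨-rule on 8]
10. b, 1   [¬∨-rule on 8]
11. ¬c ∨ ¬b, 2   [◇-rule on 7: fresh world 2, 1R2]
12. ¬b, 2   [∨-rule on 11 (branches; this branch)]
Accessibility: 0R0, 0R1, 1R0, 1R1, 1R2, 2R1, 2R2
The negation has an open branch (countermodel exists).

Not valid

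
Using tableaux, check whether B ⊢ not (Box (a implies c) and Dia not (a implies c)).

Yes, valid

Tableau for the negation Box (a implies c) and Dia not (a implies c):
1. Box (a implies c) and Dia not (a implies c), 0
2. Box (a implies c), 0
3. Dia not (a implies c), 0
4. a implies c, 0
5. c, 0
6. not (a implies c), 1
7. a, 1
8. not c, 1
9. a implies c, 1
10. c, 1
Accessibility: 0R0, 0R1, 1R0, 1R1
Branch closes: c and not c both at 1.
All branches of the negation close; one closing branch shown above.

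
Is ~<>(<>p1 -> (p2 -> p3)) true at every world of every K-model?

Tableau for the negation <>(<>p1 -> (p2 -> p3)):
1. <>(<>p1 -> (p2 -> p3)), w0
2. <>p1 -> (p2 -> p3), w1   [<>-rule on 1: fresh world w1, w0Rw1]
3. p2 -> p3, w1   [->-rule on 2 (branches; this branch)]
4. p3, w1   [->-rule on 3 (branches; this branch)]
Accessibility: w0Rw1
The negation has an open branch (countermodel exists).

No, not valid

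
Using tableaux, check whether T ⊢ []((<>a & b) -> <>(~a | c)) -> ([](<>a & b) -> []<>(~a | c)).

Tableau for the negation ~([]((<>a & b) -> <>(~a | c)) -> ([](<>a & b) -> []<>(~a | c))):
1. ~([]((<>a & b) -> <>(~a | c)) -> ([](<>a & b) -> []<>(~a | c))), u
2. []((<>a & b) -> <>(~a | c)), u   [~->-rule on 1]
3. ~([](<>a & b) -> []<>(~a | c)), u   [~->-rule on 1]
4. [](<>a & b), u   [~->-rule on 3]
5. ~[]<>(~a | c), u   [~->-rule on 3]
6. (<>a & b) -> <>(~a | c), u   [[]-rule on 2 via uRu]
7. <>a & b, u   [[]-rule on 4 via uRu]
8. <>a, u   [&-rule on 7]
9. b, u   [&-rule on 7]
10. <>(~a | c), u   [->-rule on 6 (branches; this branch)]
11. ~<>(~a | c), v   [~[]-rule on 5: fresh world v, uRv]
12. (<>a & b) -> <>(~a | c), v   [[]-rule on 2 via uRv]
13. <>a & b, v   [[]-rule on 4 via uRv]
14. <>a, v   [&-rule on 13]
15. b, v   [&-rule on 13]
16. ~(~a | c), v   [~<>-rule on 11 via vRv]
17. a, v   [~|-rule on 16]
18. ~c, v   [~|-rule on 16]
19. <>(~a | c), v   [->-rule on 12 (branches; this branch)]
20. a, w   [<>-rule on 8: fresh world w, uRw]
21. (<>a & b) -> <>(~a | c), w   [[]-rule on 2 via uRw]
22. <>a & b, w   [[]-rule on 4 via uRw]
23. <>a, w   [&-rule on 22]
24. b, w   [&-rule on 22]
25. <>(~a | c), w   [->-rule on 21 (branches; this branch)]
26. ~a | c, x   [<>-rule on 10: fresh world x, uRx]
27. (<>a & b) -> <>(~a | c), x   [[]-rule on 2 via uRx]
28. <>a & b, x   [[]-rule on 4 via uRx]
29. <>a, x   [&-rule on 28]
30. b, x   [&-rule on 28]
31. c, x   [|-rule on 26 (branches; this branch)]
32. ~(<>a & b), x   [->-rule on 27 (branches; this branch)]
33. ~<>a, x   [~&-rule on 32 (branches; this branch)]
34. ~a, x   [~<>-rule on 33 via xRx]
35. a, y   [<>-rule on 14: fresh world y, vRy]
36. ~(~a | c), y   [~<>-rule on 11 via vRy]
37. ~c, y   [~|-rule on 36]
38. ~a | c, z   [<>-rule on 19: fresh world z, vRz]
39. ~(~a | c), z   [~<>-rule on 11 via vRz]
40. a, z   [~|-rule on 39]
41. ~c, z   [~|-rule on 39]
42. c, z   [|-rule on 38 (branches; this branch)]
Accessibility: uRu, uRv, uRw, uRx, vRv, vRy, vRz, wRw, xRx, yRy, zRz
Branch closes: c and ~c both at z.
All branches of the negation close; one closing branch shown above.

Yes, valid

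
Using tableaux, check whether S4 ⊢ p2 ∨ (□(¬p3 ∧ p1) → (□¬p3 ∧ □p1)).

Tableau for the negation ¬(p2 ∨ (□(¬p3 ∧ p1) → (□¬p3 ∧ □p1))):
1. ¬(p2 ∨ (□(¬p3 ∧ p1) → (□¬p3 ∧ □p1))), u
2. ¬p2, u
3. ¬(□(¬p3 ∧ p1) → (□¬p3 ∧ □p1)), u
4. □(¬p3 ∧ p1), u
5. ¬(□¬p3 ∧ □p1), u
6. ¬p3 ∧ p1, u
7. ¬p3, u
8. p1, u
9. ¬□p1, u
10. ¬p1, v
11. ¬p3 ∧ p1, v
12. ¬p3, v
13. p1, v
Accessibility: uRu, uRv, vRv
Branch closes: p1 and ¬p1 both at v.
All branches of the negation close; one closing branch shown above.

Yes, valid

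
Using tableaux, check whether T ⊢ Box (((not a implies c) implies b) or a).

Tableau for the negation not Box (((not a implies c) implies b) or a):
1. not Box (((not a implies c) implies b) or a), u
2. not (((not a implies c) implies b) or a), v
3. not ((not a implies c) implies b), v
4. not a, v
5. not a implies c, v
6. not b, v
7. c, v
Accessibility: uRu, uRv, vRv
The negation has an open branch (countermodel exists).

Not valid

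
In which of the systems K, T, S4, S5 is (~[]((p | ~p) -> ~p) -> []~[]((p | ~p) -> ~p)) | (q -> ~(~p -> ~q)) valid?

S4-tableau for the negation ~((~[]((p | ~p) -> ~p) -> []~[]((p | ~p) -> ~p)) | (q -> ~(~p -> ~q))):
1. ~((~[]((p | ~p) -> ~p) -> []~[]((p | ~p) -> ~p)) | (q -> ~(~p -> ~q))), w0
2. ~(~[]((p | ~p) -> ~p) -> []~[]((p | ~p) -> ~p)), w0   [~|-rule on 1]
3. ~(q -> ~(~p -> ~q)), w0   [~|-rule on 1]
4. ~[]((p | ~p) -> ~p), w0   [~->-rule on 2]
5. ~[]~[]((p | ~p) -> ~p), w0   [~->-rule on 2]
6. q, w0   [~->-rule on 3]
7. ~p -> ~q, w0   [~->-rule on 3]
8. p, w0   [->-rule on 7 (branches; this branch)]
9. ~((p | ~p) -> ~p), w1   [~[]-rule on 4: fresh world w1, w0Rw1]
10. p | ~p, w1   [~->-rule on 9]
11. p, w1   [~->-rule on 9]
12. []((p | ~p) -> ~p), w2   [~[]-rule on 5: fresh world w2, w0Rw2]
13. (p | ~p) -> ~p, w2   [[]-rule on 12 via w2Rw2]
14. ~p, w2   [->-rule on 13 (branches; this branch)]
Accessibility: w0Rw0, w0Rw1, w0Rw2, w1Rw1, w2Rw2
Complete open branch: countermodel on an S4-frame, so not valid in S4, nor in K, T (the same frame is also a K-frame and a T-frame).
S5-tableau for the negation ~((~[]((p | ~p) -> ~p) -> []~[]((p | ~p) -> ~p)) | (q -> ~(~p -> ~q))):
1. ~((~[]((p | ~p) -> ~p) -> []~[]((p | ~p) -> ~p)) | (q -> ~(~p -> ~q))), w0
2. ~(~[]((p | ~p) -> ~p) -> []~[]((p | ~p) -> ~p)), w0   [~|-rule on 1]
3. ~(q -> ~(~p -> ~q)), w0   [~|-rule on 1]
4. ~[]((p | ~p) -> ~p), w0   [~->-rule on 2]
5. ~[]~[]((p | ~p) -> ~p), w0   [~->-rule on 2]
6. q, w0   [~->-rule on 3]
7. ~p -> ~q, w0   [~->-rule on 3]
8. p, w0   [->-rule on 7 (branches; this branch)]
9. ~((p | ~p) -> ~p), w1   [~[]-rule on 4: fresh world w1, w0Rw1]
10. p | ~p, w1   [~->-rule on 9]
11. p, w1   [~->-rule on 9]
12. []((p | ~p) -> ~p), w2   [~[]-rule on 5: fresh world w2, w0Rw2]
13. (p | ~p) -> ~p, w0   [[]-rule on 12 via w2Rw0]
14. (p | ~p) -> ~p, w1   [[]-rule on 12 via w2Rw1]
15. (p | ~p) -> ~p, w2   [[]-rule on 12 via w2Rw2]
16. ~(p | ~p), w0   [->-rule on 13 (branches; this branch)]
17. ~p, w0   [~|-rule on 16]
Accessibility: w0Rw0, w0Rw1, w0Rw2, w1Rw0, w1Rw1, w1Rw2, w2Rw0, w2Rw1, w2Rw2
Branch closes: p and ~p both at w0.
Every branch closes (one shown): valid in S5.

S5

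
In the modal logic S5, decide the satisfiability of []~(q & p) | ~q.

Satisfiable

1. []~(q & p) | ~q, 0
2. ~q, 0
Accessibility: 0R0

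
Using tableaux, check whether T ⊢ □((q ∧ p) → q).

Yes, valid

Tableau for the negation ¬□((q ∧ p) → q):
1. ¬□((q ∧ p) → q), 0
2. ¬((q ∧ p) → q), 1   [¬□-rule on 1: fresh world 1, 0R1]
3. q ∧ p, 1   [¬→-rule on 2]
4. ¬q, 1   [¬→-rule on 2]
5. q, 1   [∧-rule on 3]
6. p, 1   [∧-rule on 3]
Accessibility: 0R0, 0R1, 1R1
Branch closes: q and ¬q both at 1.
All branches of the negation close; one closing branch shown above.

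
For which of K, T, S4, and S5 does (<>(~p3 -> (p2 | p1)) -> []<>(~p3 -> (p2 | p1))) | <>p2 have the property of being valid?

S5

S5-tableau for the negation ~((<>(~p3 -> (p2 | p1)) -> []<>(~p3 -> (p2 | p1))) | <>p2):
1. ~((<>(~p3 -> (p2 | p1)) -> []<>(~p3 -> (p2 | p1))) | <>p2), 0
2. ~(<>(~p3 -> (p2 | p1)) -> []<>(~p3 -> (p2 | p1))), 0   [~|-rule on 1]
3. ~<>p2, 0   [~|-rule on 1]
4. <>(~p3 -> (p2 | p1)), 0   [~->-rule on 2]
5. ~[]<>(~p3 -> (p2 | p1)), 0   [~->-rule on 2]
6. ~p2, 0   [~<>-rule on 3 via 0R0]
7. ~p3 -> (p2 | p1), 1   [<>-rule on 4: fresh world 1, 0R1]
8. ~p2, 1   [~<>-rule on 3 via 0R1]
9. p2 | p1, 1   [->-rule on 7 (branches; this branch)]
10. p1, 1   [|-rule on 9 (branches; this branch)]
11. ~<>(~p3 -> (p2 | p1)), 2   [~[]-rule on 5: fresh world 2, 0R2]
12. ~p2, 2   [~<>-rule on 3 via 0R2]
13. ~(~p3 -> (p2 | p1)), 0   [~<>-rule on 11 via 2R0]
14. ~p3, 0   [~->-rule on 13]
15. ~(p2 | p1), 0   [~->-rule on 13]
16. ~p1, 0   [~|-rule on 15]
17. ~(~p3 -> (p2 | p1)), 1   [~<>-rule on 11 via 2R1]
18. ~p3, 1   [~->-rule on 17]
19. ~(p2 | p1), 1   [~->-rule on 17]
20. ~p1, 1   [~|-rule on 19]
Accessibility: 0R0, 0R1, 0R2, 1R0, 1R1, 1R2, 2R0, 2R1, 2R2
Branch closes: p1 and ~p1 both at 1.
Every branch closes (one shown): valid in S5.
S4-tableau for the negation ~((<>(~p3 -> (p2 | p1)) -> []<>(~p3 -> (p2 | p1))) | <>p2):
1. ~((<>(~p3 -> (p2 | p1)) -> []<>(~p3 -> (p2 | p1))) | <>p2), 0
2. ~(<>(~p3 -> (p2 | p1)) -> []<>(~p3 -> (p2 | p1))), 0   [~|-rule on 1]
3. ~<>p2, 0   [~|-rule on 1]
4. <>(~p3 -> (p2 | p1)), 0   [~->-rule on 2]
5. ~[]<>(~p3 -> (p2 | p1)), 0   [~->-rule on 2]
6. ~p2, 0   [~<>-rule on 3 via 0R0]
7. ~p3 -> (p2 | p1), 1   [<>-rule on 4: fresh world 1, 0R1]
8. ~p2, 1   [~<>-rule on 3 via 0R1]
9. p2 | p1, 1   [->-rule on 7 (branches; this branch)]
10. p1, 1   [|-rule on 9 (branches; this branch)]
11. ~<>(~p3 -> (p2 | p1)), 2   [~[]-rule on 5: fresh world 2, 0R2]
12. ~p2, 2   [~<>-rule on 3 via 0R2]
13. ~(~p3 -> (p2 | p1)), 2   [~<>-rule on 11 via 2R2]
14. ~p3, 2   [~->-rule on 13]
15. ~(p2 | p1), 2   [~->-rule on 13]
16. ~p1, 2   [~|-rule on 15]
Accessibility: 0R0, 0R1, 0R2, 1R1, 2R2
Complete open branch: countermodel on an S4-frame, so not valid in S4, nor in K, T (the same frame is also a K-frame and a T-frame).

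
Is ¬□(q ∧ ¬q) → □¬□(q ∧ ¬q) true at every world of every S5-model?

Valid in S5

Tableau for the negation ¬(¬□(q ∧ ¬q) → □¬□(q ∧ ¬q)):
1. ¬(¬□(q ∧ ¬q) → □¬□(q ∧ ¬q)), w0
2. ¬□(q ∧ ¬q), w0
3. ¬□¬□(q ∧ ¬q), w0
4. ¬(q ∧ ¬q), w1
5. q, w1
6. □(q ∧ ¬q), w2
7. q ∧ ¬q, w0
8. q, w0
9. ¬q, w0
Accessibility: w0Rw0, w0Rw1, w0Rw2, w1Rw0, w1Rw1, w1Rw2, w2Rw0, w2Rw1, w2Rw2
Branch closes: q and ¬q both at w0.
All branches of the negation close; one closing branch shown above.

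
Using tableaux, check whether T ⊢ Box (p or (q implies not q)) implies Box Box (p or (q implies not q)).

Tableau for the negation not (Box (p or (q implies not q)) implies Box Box (p or (q implies not q))):
1. not (Box (p or (q implies not q)) implies Box Box (p or (q implies not q))), 0
2. Box (p or (q implies not q)), 0
3. not Box Box (p or (q implies not q)), 0
4. p or (q implies not q), 0
5. q implies not q, 0
6. not q, 0
7. not Box (p or (q implies not q)), 1
8. p or (q implies not q), 1
9. q implies not q, 1
10. not q, 1
11. not (p or (q implies not q)), 2
12. not p, 2
13. not (q implies not q), 2
14. q, 2
Accessibility: 0R0, 0R1, 1R1, 1R2, 2R2
The negation has an open branch (countermodel exists).

Not valid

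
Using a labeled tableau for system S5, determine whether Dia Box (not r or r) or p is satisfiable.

Satisfiable

1. Dia Box (not r or r) or p, u
2. p, u
Accessibility: uRu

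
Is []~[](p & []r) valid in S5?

Tableau for the negation ~[]~[](p & []r):
1. ~[]~[](p & []r), 0
2. [](p & []r), 1
3. p & []r, 0
4. p, 0
5. []r, 0
6. p & []r, 1
7. p, 1
8. []r, 1
9. r, 0
10. r, 1
Accessibility: 0R0, 0R1, 1R0, 1R1
The negation has an open branch (countermodel exists).

No, not valid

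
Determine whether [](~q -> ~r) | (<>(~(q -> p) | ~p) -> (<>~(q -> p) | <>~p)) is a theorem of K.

Valid

Tableau for the negation ~([](~q -> ~r) | (<>(~(q -> p) | ~p) -> (<>~(q -> p) | <>~p))):
1. ~([](~q -> ~r) | (<>(~(q -> p) | ~p) -> (<>~(q -> p) | <>~p))), 0
2. ~[](~q -> ~r), 0
3. ~(<>(~(q -> p) | ~p) -> (<>~(q -> p) | <>~p)), 0
4. <>(~(q -> p) | ~p), 0
5. ~(<>~(q -> p) | <>~p), 0
6. ~<>~(q -> p), 0
7. ~<>~p, 0
8. ~(~q -> ~r), 1
9. ~q, 1
10. r, 1
11. q -> p, 1
12. p, 1
13. ~(q -> p) | ~p, 2
14. q -> p, 2
15. p, 2
16. ~(q -> p), 2
17. q, 2
18. ~p, 2
Accessibility: 0R1, 0R2
Branch closes: p and ~p both at 2.
Every branch of the negation's tableau closes; the branch above is one of them.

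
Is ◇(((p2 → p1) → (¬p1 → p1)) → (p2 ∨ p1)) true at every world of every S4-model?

Tableau for the negation ¬◇(((p2 → p1) → (¬p1 → p1)) → (p2 ∨ p1)):
1. ¬◇(((p2 → p1) → (¬p1 → p1)) → (p2 ∨ p1)), w0
2. ¬(((p2 → p1) → (¬p1 → p1)) → (p2 ∨ p1)), w0
3. (p2 → p1) → (¬p1 → p1), w0
4. ¬(p2 ∨ p1), w0
5. ¬p2, w0
6. ¬p1, w0
7. ¬p1 → p1, w0
8. p1, w0
Accessibility: w0Rw0
Branch closes: p1 and ¬p1 both at w0.
Every branch of the negation's tableau closes; the branch above is one of them.

Yes, valid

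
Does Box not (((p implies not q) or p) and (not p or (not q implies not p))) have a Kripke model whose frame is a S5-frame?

1. Box not (((p implies not q) or p) and (not p or (not q implies not p))), u
2. not (((p implies not q) or p) and (not p or (not q implies not p))), u   [Box-rule on 1 via uRu]
3. not (not p or (not q implies not p)), u   [neg-and-rule on 2 (branches; this branch)]
4. p, u   [neg-or-rule on 3]
5. not (not q implies not p), u   [neg-or-rule on 3]
6. not q, u   [neg-implies-rule on 5]
Accessibility: uRu

Satisfiable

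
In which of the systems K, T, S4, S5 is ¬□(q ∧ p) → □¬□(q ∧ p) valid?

S5

S4-tableau for the negation ¬(¬□(q ∧ p) → □¬□(q ∧ p)):
1. ¬(¬□(q ∧ p) → □¬□(q ∧ p)), u
2. ¬□(q ∧ p), u   [¬→-rule on 1]
3. ¬□¬□(q ∧ p), u   [¬→-rule on 1]
4. ¬(q ∧ p), v   [¬□-rule on 2: fresh world v, uRv]
5. ¬p, v   [¬∧-rule on 4 (branches; this branch)]
6. □(q ∧ p), w   [¬□-rule on 3: fresh world w, uRw]
7. q ∧ p, w   [□-rule on 6 via wRw]
8. q, w   [∧-rule on 7]
9. p, w   [∧-rule on 7]
Accessibility: uRu, uRv, uRw, vRv, wRw
Complete open branch: countermodel on an S4-frame, so not valid in S4, nor in K, T (the same frame is also a K-frame and a T-frame).
S5-tableau for the negation ¬(¬□(q ∧ p) → □¬□(q ∧ p)):
1. ¬(¬□(q ∧ p) → □¬□(q ∧ p)), u
2. ¬□(q ∧ p), u   [¬→-rule on 1]
3. ¬□¬□(q ∧ p), u   [¬→-rule on 1]
4. ¬(q ∧ p), v   [¬□-rule on 2: fresh world v, uRv]
5. ¬p, v   [¬∧-rule on 4 (branches; this branch)]
6. □(q ∧ p), w   [¬□-rule on 3: fresh world w, uRw]
7. q ∧ p, u   [□-rule on 6 via wRu]
8. q, u   [∧-rule on 7]
9. p, u   [∧-rule on 7]
10. q ∧ p, v   [□-rule on 6 via wRv]
11. q, v   [∧-rule on 10]
12. p, v   [∧-rule on 10]
Accessibility: uRu, uRv, uRw, vRu, vRv, vRw, wRu, wRv, wRw
Branch closes: p and ¬p both at v.
Every branch closes (one shown): valid in S5.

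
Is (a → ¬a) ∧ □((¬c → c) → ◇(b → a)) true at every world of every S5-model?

Tableau for the negation ¬((a → ¬a) ∧ □((¬c → c) → ◇(b → a))):
1. ¬((a → ¬a) ∧ □((¬c → c) → ◇(b → a))), u
2. ¬□((¬c → c) → ◇(b → a)), u   [¬∧-rule on 1 (branches; this branch)]
3. ¬((¬c → c) → ◇(b → a)), v   [¬□-rule on 2: fresh world v, uRv]
4. ¬c → c, v   [¬→-rule on 3]
5. ¬◇(b → a), v   [¬→-rule on 3]
6. ¬(b → a), u   [¬◇-rule on 5 via vRu]
7. b, u   [¬→-rule on 6]
8. ¬a, u   [¬→-rule on 6]
9. ¬(b → a), v   [¬◇-rule on 5 via vRv]
10. b, v   [¬→-rule on 9]
11. ¬a, v   [¬→-rule on 9]
12. c, v   [→-rule on 4 (branches; this branch)]
Accessibility: uRu, uRv, vRu, vRv
The negation has an open branch (countermodel exists).

Not valid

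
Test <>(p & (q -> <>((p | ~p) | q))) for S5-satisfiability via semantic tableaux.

Satisfiable (open branch found)

1. <>(p & (q -> <>((p | ~p) | q))), u
2. p & (q -> <>((p | ~p) | q)), v
3. p, v
4. q -> <>((p | ~p) | q), v
5. <>((p | ~p) | q), v
6. (p | ~p) | q, w
7. q, w
Accessibility: uRu, uRv, uRw, vRu, vRv, vRw, wRu, wRv, wRw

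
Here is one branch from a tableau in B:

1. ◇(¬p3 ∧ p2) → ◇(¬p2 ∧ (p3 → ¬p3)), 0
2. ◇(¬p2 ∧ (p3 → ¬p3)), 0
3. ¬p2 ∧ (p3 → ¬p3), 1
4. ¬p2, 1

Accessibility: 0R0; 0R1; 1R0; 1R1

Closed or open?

No world carries both an atom and its negation.

No, open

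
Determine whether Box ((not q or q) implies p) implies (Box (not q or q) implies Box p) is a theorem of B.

Tableau for the negation not (Box ((not q or q) implies p) implies (Box (not q or q) implies Box p)):
1. not (Box ((not q or q) implies p) implies (Box (not q or q) implies Box p)), 0
2. Box ((not q or q) implies p), 0
3. not (Box (not q or q) implies Box p), 0
4. Box (not q or q), 0
5. not Box p, 0
6. (not q or q) implies p, 0
7. not q or q, 0
8. p, 0
9. q, 0
10. not p, 1
11. (not q or q) implies p, 1
12. not q or q, 1
13. not (not q or q), 1
14. q, 1
15. not q, 1
Accessibility: 0R0, 0R1, 1R0, 1R1
Branch closes: q and not q both at 1.
Every branch of the negation's tableau closes; the branch above is one of them.

Valid in B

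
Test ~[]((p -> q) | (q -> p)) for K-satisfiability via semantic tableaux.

1. ~[]((p -> q) | (q -> p)), w0
2. ~((p -> q) | (q -> p)), w1
3. ~(p -> q), w1
4. ~(q -> p), w1
5. p, w1
6. ~q, w1
7. q, w1
8. ~p, w1
Accessibility: w0Rw1
Branch closes: q and ~q both at w1.
All branches of the tableau close; one closing branch shown above.

No, unsatisfiable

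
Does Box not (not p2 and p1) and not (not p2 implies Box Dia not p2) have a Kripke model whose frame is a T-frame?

Yes, satisfiable

1. Box not (not p2 and p1) and not (not p2 implies Box Dia not p2), 0
2. Box not (not p2 and p1), 0
3. not (not p2 implies Box Dia not p2), 0
4. not p2, 0
5. not Box Dia not p2, 0
6. not (not p2 and p1), 0
7. not p1, 0
8. not Dia not p2, 1
9. not (not p2 and p1), 1
10. p2, 1
11. not p1, 1
Accessibility: 0R0, 0R1, 1R1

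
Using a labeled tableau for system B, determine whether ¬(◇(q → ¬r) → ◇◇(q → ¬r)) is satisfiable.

1. ¬(◇(q → ¬r) → ◇◇(q → ¬r)), 0
2. ◇(q → ¬r), 0
3. ¬◇◇(q → ¬r), 0
4. ¬◇(q → ¬r), 0
5. ¬(q → ¬r), 0
6. q, 0
7. r, 0
8. q → ¬r, 1
9. ¬◇(q → ¬r), 1
10. ¬(q → ¬r), 1
11. q, 1
12. r, 1
13. ¬r, 1
Accessibility: 0R0, 0R1, 1R0, 1R1
Branch closes: r and ¬r both at 1.
Every branch closes; the branch above is one of them.

Unsatisfiable (every branch closes)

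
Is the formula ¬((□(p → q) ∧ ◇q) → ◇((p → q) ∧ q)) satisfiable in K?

Unsatisfiable (every branch closes)

1. ¬((□(p → q) ∧ ◇q) → ◇((p → q) ∧ q)), 0
2. □(p → q) ∧ ◇q, 0   [¬→-rule on 1]
3. ¬◇((p → q) ∧ q), 0   [¬→-rule on 1]
4. □(p → q), 0   [∧-rule on 2]
5. ◇q, 0   [∧-rule on 2]
6. q, 1   [◇-rule on 5: fresh world 1, 0R1]
7. ¬((p → q) ∧ q), 1   [¬◇-rule on 3 via 0R1]
8. p → q, 1   [□-rule on 4 via 0R1]
9. ¬(p → q), 1   [¬∧-rule on 7 (branches; this branch)]
10. p, 1   [¬→-rule on 9]
11. ¬q, 1   [¬→-rule on 9]
Accessibility: 0R1
Branch closes: q and ¬q both at 1.
All branches of the tableau close; one closing branch shown above.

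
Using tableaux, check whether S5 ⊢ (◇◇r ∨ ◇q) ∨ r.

No, not valid

Tableau for the negation ¬((◇◇r ∨ ◇q) ∨ r):
1. ¬((◇◇r ∨ ◇q) ∨ r), 0
2. ¬(◇◇r ∨ ◇q), 0
3. ¬r, 0
4. ¬◇◇r, 0
5. ¬◇q, 0
6. ¬◇r, 0
7. ¬q, 0
Accessibility: 0R0
The negation has an open branch (countermodel exists).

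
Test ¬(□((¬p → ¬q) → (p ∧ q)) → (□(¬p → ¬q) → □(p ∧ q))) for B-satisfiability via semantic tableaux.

Unsatisfiable

1. ¬(□((¬p → ¬q) → (p ∧ q)) → (□(¬p → ¬q) → □(p ∧ q))), u
2. □((¬p → ¬q) → (p ∧ q)), u
3. ¬(□(¬p → ¬q) → □(p ∧ q)), u
4. □(¬p → ¬q), u
5. ¬□(p ∧ q), u
6. (¬p → ¬q) → (p ∧ q), u
7. ¬p → ¬q, u
8. p ∧ q, u
9. p, u
10. q, u
11. ¬(p ∧ q), v
12. (¬p → ¬q) → (p ∧ q), v
13. ¬p → ¬q, v
14. ¬p, v
15. ¬(¬p → ¬q), v
16. q, v
17. ¬q, v
Accessibility: uRu, uRv, vRu, vRv
Branch closes: q and ¬q both at v.
(One branch shown.) All branches close.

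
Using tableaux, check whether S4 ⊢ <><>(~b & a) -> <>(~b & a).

Yes, valid

Tableau for the negation ~(<><>(~b & a) -> <>(~b & a)):
1. ~(<><>(~b & a) -> <>(~b & a)), 0
2. <><>(~b & a), 0
3. ~<>(~b & a), 0
4. ~(~b & a), 0
5. ~a, 0
6. <>(~b & a), 1
7. ~(~b & a), 1
8. ~a, 1
9. ~b & a, 2
10. ~b, 2
11. a, 2
12. ~(~b & a), 2
13. ~a, 2
Accessibility: 0R0, 0R1, 0R2, 1R1, 1R2, 2R2
Branch closes: a and ~a both at 2.
All branches of the negation close; one closing branch shown above.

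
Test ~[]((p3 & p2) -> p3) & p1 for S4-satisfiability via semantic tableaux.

Unsatisfiable (every branch closes)

1. ~[]((p3 & p2) -> p3) & p1, w0
2. ~[]((p3 & p2) -> p3), w0   [&-rule on 1]
3. p1, w0   [&-rule on 1]
4. ~((p3 & p2) -> p3), w1   [~[]-rule on 2: fresh world w1, w0Rw1]
5. p3 & p2, w1   [~->-rule on 4]
6. ~p3, w1   [~->-rule on 4]
7. p3, w1   [&-rule on 5]
8. p2, w1   [&-rule on 5]
Accessibility: w0Rw0, w0Rw1, w1Rw1
Branch closes: p3 and ~p3 both at w1.
Every branch closes; the branch above is one of them.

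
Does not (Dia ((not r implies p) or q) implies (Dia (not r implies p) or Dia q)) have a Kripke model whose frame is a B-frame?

No, unsatisfiable

1. not (Dia ((not r implies p) or q) implies (Dia (not r implies p) or Dia q)), 0
2. Dia ((not r implies p) or q), 0   [neg-implies-rule on 1]
3. not (Dia (not r implies p) or Dia q), 0   [neg-implies-rule on 1]
4. not Dia (not r implies p), 0   [neg-or-rule on 3]
5. not Dia q, 0   [neg-or-rule on 3]
6. not (not r implies p), 0   [neg-Dia-rule on 4 via 0R0]
7. not r, 0   [neg-implies-rule on 6]
8. not p, 0   [neg-implies-rule on 6]
9. not q, 0   [neg-Dia-rule on 5 via 0R0]
10. (not r implies p) or q, 1   [Dia-rule on 2: fresh world 1, 0R1]
11. not (not r implies p), 1   [neg-Dia-rule on 4 via 0R1]
12. not r, 1   [neg-implies-rule on 11]
13. not p, 1   [neg-implies-rule on 11]
14. not q, 1   [neg-Dia-rule on 5 via 0R1]
15. not r implies p, 1   [or-rule on 10 (branches; this branch)]
16. p, 1   [implies-rule on 15 (branches; this branch)]
Accessibility: 0R0, 0R1, 1R0, 1R1
Branch closes: p and not p both at 1.
Every branch closes; the branch above is one of them.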